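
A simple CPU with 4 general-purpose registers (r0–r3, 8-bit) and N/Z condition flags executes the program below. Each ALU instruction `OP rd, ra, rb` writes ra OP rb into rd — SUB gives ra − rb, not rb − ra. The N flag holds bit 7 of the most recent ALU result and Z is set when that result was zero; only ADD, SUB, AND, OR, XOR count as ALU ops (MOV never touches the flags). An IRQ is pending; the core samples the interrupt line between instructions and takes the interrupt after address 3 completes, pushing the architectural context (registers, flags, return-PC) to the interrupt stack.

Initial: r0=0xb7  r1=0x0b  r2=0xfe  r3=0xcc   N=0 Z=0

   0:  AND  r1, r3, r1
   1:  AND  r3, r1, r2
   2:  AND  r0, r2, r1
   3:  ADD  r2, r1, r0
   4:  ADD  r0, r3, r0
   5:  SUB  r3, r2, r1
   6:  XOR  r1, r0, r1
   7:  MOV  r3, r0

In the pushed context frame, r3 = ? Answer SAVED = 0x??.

SAVED = 0x08

after  0: r0=0xb7 r1=0x08 r2=0xfe r3=0xcc  N=0 Z=0
after  1: r0=0xb7 r1=0x08 r2=0xfe r3=0x08  N=0 Z=0
after  2: r0=0x08 r1=0x08 r2=0xfe r3=0x08  N=0 Z=0
after  3: r0=0x08 r1=0x08 r2=0x10 r3=0x08  N=0 Z=0
-- IRQ taken; context saved, return-PC = 4 --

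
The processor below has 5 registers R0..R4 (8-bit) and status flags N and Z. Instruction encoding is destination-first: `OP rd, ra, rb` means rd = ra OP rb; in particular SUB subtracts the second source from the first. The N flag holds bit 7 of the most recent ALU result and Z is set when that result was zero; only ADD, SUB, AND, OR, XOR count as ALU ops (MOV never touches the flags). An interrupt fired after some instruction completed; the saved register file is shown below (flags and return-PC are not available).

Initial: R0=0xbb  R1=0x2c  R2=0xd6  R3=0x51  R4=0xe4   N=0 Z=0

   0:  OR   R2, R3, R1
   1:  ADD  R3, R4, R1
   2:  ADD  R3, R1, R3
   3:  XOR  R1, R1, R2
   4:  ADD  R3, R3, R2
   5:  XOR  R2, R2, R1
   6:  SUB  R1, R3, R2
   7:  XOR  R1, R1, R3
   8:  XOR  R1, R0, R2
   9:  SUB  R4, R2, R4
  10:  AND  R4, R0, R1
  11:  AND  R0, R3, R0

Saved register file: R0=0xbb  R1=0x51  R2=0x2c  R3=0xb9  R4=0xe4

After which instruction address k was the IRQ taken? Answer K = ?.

K = 5

after  0: R0=0xbb R1=0x2c R2=0x7d R3=0x51 R4=0xe4  N=0 Z=0
after  1: R0=0xbb R1=0x2c R2=0x7d R3=0x10 R4=0xe4  N=0 Z=0
after  2: R0=0xbb R1=0x2c R2=0x7d R3=0x3c R4=0xe4  N=0 Z=0
after  3: R0=0xbb R1=0x51 R2=0x7d R3=0x3c R4=0xe4  N=0 Z=0
after  4: R0=0xbb R1=0x51 R2=0x7d R3=0xb9 R4=0xe4  N=1 Z=0
after  5: R0=0xbb R1=0x51 R2=0x2c R3=0xb9 R4=0xe4  N=0 Z=0
-- IRQ taken; context saved, return-PC = 6 --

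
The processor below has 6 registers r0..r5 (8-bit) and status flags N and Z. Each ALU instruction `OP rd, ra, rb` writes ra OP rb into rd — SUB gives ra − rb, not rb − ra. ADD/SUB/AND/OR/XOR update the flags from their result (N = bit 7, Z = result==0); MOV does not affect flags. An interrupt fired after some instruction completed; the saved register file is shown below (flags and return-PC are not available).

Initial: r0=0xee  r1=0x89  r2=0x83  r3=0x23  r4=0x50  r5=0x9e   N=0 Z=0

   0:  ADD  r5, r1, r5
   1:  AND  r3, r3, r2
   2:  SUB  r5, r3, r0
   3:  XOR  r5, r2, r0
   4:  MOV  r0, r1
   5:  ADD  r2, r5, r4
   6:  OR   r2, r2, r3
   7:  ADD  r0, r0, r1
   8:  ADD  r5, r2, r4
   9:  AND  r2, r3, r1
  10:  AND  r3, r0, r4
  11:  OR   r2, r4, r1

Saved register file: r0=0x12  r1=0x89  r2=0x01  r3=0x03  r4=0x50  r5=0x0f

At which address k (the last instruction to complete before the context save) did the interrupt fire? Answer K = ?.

after  0: r0=0xee r1=0x89 r2=0x83 r3=0x23 r4=0x50 r5=0x27  N=0 Z=0
after  1: r0=0xee r1=0x89 r2=0x83 r3=0x03 r4=0x50 r5=0x27  N=0 Z=0
after  2: r0=0xee r1=0x89 r2=0x83 r3=0x03 r4=0x50 r5=0x15  N=0 Z=0
after  3: r0=0xee r1=0x89 r2=0x83 r3=0x03 r4=0x50 r5=0x6d  N=0 Z=0
after  4: r0=0x89 r1=0x89 r2=0x83 r3=0x03 r4=0x50 r5=0x6d  N=0 Z=0
after  5: r0=0x89 r1=0x89 r2=0xbd r3=0x03 r4=0x50 r5=0x6d  N=1 Z=0
after  6: r0=0x89 r1=0x89 r2=0xbf r3=0x03 r4=0x50 r5=0x6d  N=1 Z=0
after  7: r0=0x12 r1=0x89 r2=0xbf r3=0x03 r4=0x50 r5=0x6d  N=0 Z=0
after  8: r0=0x12 r1=0x89 r2=0xbf r3=0x03 r4=0x50 r5=0x0f  N=0 Z=0
after  9: r0=0x12 r1=0x89 r2=0x01 r3=0x03 r4=0x50 r5=0x0f  N=0 Z=0
-- IRQ taken; context saved, return-PC = 10 --

K = 9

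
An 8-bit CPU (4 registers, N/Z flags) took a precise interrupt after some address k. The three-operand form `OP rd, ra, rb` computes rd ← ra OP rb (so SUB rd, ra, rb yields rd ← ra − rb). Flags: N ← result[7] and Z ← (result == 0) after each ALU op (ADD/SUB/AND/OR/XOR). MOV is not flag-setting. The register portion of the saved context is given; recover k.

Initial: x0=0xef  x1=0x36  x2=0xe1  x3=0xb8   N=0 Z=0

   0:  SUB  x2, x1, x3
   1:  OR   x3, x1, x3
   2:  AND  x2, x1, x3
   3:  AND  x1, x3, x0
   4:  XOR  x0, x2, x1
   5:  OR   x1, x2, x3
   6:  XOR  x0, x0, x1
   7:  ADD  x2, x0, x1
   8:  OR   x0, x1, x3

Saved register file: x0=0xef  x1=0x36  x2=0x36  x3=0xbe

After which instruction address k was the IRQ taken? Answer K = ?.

after  0: x0=0xef x1=0x36 x2=0x7e x3=0xb8  N=0 Z=0
after  1: x0=0xef x1=0x36 x2=0x7e x3=0xbe  N=1 Z=0
after  2: x0=0xef x1=0x36 x2=0x36 x3=0xbe  N=0 Z=0
-- IRQ taken; context saved, return-PC = 3 --

K = 2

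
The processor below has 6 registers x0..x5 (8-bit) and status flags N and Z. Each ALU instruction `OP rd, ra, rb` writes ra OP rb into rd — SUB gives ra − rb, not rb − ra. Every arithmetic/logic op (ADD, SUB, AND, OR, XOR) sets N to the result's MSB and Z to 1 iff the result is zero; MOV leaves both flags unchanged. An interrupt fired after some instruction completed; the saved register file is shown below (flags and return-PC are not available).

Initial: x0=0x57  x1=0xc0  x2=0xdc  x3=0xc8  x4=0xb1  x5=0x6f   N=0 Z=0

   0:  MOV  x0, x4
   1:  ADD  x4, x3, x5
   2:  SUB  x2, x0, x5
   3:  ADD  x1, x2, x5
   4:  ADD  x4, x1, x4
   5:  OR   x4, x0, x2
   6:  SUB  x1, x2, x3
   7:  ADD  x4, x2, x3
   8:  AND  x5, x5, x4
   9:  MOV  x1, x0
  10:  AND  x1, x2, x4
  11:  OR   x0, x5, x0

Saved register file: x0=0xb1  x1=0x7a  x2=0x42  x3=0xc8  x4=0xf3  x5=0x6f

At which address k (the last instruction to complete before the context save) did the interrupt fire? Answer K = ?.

K = 6

after  0: x0=0xb1 x1=0xc0 x2=0xdc x3=0xc8 x4=0xb1 x5=0x6f  N=0 Z=0
after  1: x0=0xb1 x1=0xc0 x2=0xdc x3=0xc8 x4=0x37 x5=0x6f  N=0 Z=0
after  2: x0=0xb1 x1=0xc0 x2=0x42 x3=0xc8 x4=0x37 x5=0x6f  N=0 Z=0
after  3: x0=0xb1 x1=0xb1 x2=0x42 x3=0xc8 x4=0x37 x5=0x6f  N=1 Z=0
after  4: x0=0xb1 x1=0xb1 x2=0x42 x3=0xc8 x4=0xe8 x5=0x6f  N=1 Z=0
after  5: x0=0xb1 x1=0xb1 x2=0x42 x3=0xc8 x4=0xf3 x5=0x6f  N=1 Z=0
after  6: x0=0xb1 x1=0x7a x2=0x42 x3=0xc8 x4=0xf3 x5=0x6f  N=0 Z=0
-- IRQ taken; context saved, return-PC = 7 --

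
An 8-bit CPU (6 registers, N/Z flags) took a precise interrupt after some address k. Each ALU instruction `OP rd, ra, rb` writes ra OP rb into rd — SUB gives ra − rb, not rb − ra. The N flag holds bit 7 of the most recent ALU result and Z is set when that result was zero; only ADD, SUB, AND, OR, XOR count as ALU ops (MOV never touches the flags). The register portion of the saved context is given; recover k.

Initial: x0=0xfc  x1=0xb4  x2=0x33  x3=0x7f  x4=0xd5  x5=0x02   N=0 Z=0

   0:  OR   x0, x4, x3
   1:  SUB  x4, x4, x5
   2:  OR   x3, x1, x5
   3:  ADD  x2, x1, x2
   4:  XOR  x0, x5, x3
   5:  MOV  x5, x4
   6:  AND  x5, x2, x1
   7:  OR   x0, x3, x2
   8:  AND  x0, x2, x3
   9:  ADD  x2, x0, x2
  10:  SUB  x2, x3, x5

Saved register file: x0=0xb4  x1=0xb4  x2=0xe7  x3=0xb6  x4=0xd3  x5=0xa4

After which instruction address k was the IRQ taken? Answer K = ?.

K = 6

after  0: x0=0xff x1=0xb4 x2=0x33 x3=0x7f x4=0xd5 x5=0x02  N=1 Z=0
after  1: x0=0xff x1=0xb4 x2=0x33 x3=0x7f x4=0xd3 x5=0x02  N=1 Z=0
after  2: x0=0xff x1=0xb4 x2=0x33 x3=0xb6 x4=0xd3 x5=0x02  N=1 Z=0
after  3: x0=0xff x1=0xb4 x2=0xe7 x3=0xb6 x4=0xd3 x5=0x02  N=1 Z=0
after  4: x0=0xb4 x1=0xb4 x2=0xe7 x3=0xb6 x4=0xd3 x5=0x02  N=1 Z=0
after  5: x0=0xb4 x1=0xb4 x2=0xe7 x3=0xb6 x4=0xd3 x5=0xd3  N=1 Z=0
after  6: x0=0xb4 x1=0xb4 x2=0xe7 x3=0xb6 x4=0xd3 x5=0xa4  N=1 Z=0
-- IRQ taken; context saved, return-PC = 7 --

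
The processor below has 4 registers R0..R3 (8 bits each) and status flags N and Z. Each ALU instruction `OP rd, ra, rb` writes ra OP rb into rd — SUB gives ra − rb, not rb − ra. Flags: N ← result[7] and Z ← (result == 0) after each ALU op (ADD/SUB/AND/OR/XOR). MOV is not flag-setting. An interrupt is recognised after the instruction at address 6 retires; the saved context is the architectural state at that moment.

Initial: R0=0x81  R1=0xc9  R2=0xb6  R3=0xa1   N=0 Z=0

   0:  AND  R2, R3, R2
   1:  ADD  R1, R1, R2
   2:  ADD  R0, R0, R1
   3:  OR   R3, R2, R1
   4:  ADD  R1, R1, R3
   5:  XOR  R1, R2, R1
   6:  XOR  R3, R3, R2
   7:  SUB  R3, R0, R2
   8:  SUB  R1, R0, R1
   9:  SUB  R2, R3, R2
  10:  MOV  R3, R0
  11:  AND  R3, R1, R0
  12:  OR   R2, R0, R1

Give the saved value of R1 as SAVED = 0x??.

after  0: R0=0x81 R1=0xc9 R2=0xa0 R3=0xa1  N=1 Z=0
after  1: R0=0x81 R1=0x69 R2=0xa0 R3=0xa1  N=0 Z=0
after  2: R0=0xea R1=0x69 R2=0xa0 R3=0xa1  N=1 Z=0
after  3: R0=0xea R1=0x69 R2=0xa0 R3=0xe9  N=1 Z=0
after  4: R0=0xea R1=0x52 R2=0xa0 R3=0xe9  N=0 Z=0
after  5: R0=0xea R1=0xf2 R2=0xa0 R3=0xe9  N=1 Z=0
after  6: R0=0xea R1=0xf2 R2=0xa0 R3=0x49  N=0 Z=0
-- IRQ taken; context saved, return-PC = 7 --

SAVED = 0xf2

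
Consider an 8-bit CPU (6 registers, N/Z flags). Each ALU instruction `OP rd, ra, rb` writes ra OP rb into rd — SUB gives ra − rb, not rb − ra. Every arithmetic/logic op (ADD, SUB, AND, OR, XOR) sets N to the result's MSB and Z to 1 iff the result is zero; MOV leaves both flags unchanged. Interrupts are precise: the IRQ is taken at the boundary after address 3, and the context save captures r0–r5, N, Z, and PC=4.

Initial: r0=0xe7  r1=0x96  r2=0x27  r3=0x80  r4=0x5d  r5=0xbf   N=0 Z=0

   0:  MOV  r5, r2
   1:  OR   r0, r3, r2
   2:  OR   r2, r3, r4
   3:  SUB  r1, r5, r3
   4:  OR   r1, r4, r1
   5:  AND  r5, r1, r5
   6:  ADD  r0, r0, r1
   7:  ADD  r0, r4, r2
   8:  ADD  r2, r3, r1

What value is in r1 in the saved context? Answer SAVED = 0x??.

after  0: r0=0xe7 r1=0x96 r2=0x27 r3=0x80 r4=0x5d r5=0x27  N=0 Z=0
after  1: r0=0xa7 r1=0x96 r2=0x27 r3=0x80 r4=0x5d r5=0x27  N=1 Z=0
after  2: r0=0xa7 r1=0x96 r2=0xdd r3=0x80 r4=0x5d r5=0x27  N=1 Z=0
after  3: r0=0xa7 r1=0xa7 r2=0xdd r3=0x80 r4=0x5d r5=0x27  N=1 Z=0
-- IRQ taken; context saved, return-PC = 4 --

SAVED = 0xa7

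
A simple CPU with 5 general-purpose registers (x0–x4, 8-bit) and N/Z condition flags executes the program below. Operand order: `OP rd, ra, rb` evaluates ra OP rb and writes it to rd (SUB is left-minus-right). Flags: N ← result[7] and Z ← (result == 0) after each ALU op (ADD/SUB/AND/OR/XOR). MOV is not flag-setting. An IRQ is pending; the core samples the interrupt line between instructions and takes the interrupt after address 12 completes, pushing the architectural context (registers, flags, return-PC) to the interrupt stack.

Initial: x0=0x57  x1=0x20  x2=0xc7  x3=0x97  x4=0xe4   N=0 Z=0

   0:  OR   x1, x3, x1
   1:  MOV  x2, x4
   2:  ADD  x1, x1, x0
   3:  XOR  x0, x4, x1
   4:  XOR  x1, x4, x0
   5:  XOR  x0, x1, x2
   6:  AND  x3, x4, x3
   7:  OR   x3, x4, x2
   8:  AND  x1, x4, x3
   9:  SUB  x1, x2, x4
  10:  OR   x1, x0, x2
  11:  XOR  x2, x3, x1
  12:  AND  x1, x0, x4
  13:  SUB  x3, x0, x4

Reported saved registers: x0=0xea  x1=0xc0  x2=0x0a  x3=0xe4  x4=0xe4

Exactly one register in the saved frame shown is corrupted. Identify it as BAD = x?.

after  0: x0=0x57 x1=0xb7 x2=0xc7 x3=0x97 x4=0xe4  N=1 Z=0
after  1: x0=0x57 x1=0xb7 x2=0xe4 x3=0x97 x4=0xe4  N=1 Z=0
after  2: x0=0x57 x1=0x0e x2=0xe4 x3=0x97 x4=0xe4  N=0 Z=0
after  3: x0=0xea x1=0x0e x2=0xe4 x3=0x97 x4=0xe4  N=1 Z=0
after  4: x0=0xea x1=0x0e x2=0xe4 x3=0x97 x4=0xe4  N=0 Z=0
after  5: x0=0xea x1=0x0e x2=0xe4 x3=0x97 x4=0xe4  N=1 Z=0
after  6: x0=0xea x1=0x0e x2=0xe4 x3=0x84 x4=0xe4  N=1 Z=0
after  7: x0=0xea x1=0x0e x2=0xe4 x3=0xe4 x4=0xe4  N=1 Z=0
after  8: x0=0xea x1=0xe4 x2=0xe4 x3=0xe4 x4=0xe4  N=1 Z=0
after  9: x0=0xea x1=0x00 x2=0xe4 x3=0xe4 x4=0xe4  N=0 Z=1
after 10: x0=0xea x1=0xee x2=0xe4 x3=0xe4 x4=0xe4  N=1 Z=0
after 11: x0=0xea x1=0xee x2=0x0a x3=0xe4 x4=0xe4  N=0 Z=0
after 12: x0=0xea x1=0xe0 x2=0x0a x3=0xe4 x4=0xe4  N=1 Z=0
-- IRQ taken; context saved, return-PC = 13 --
mismatch: x1: reported 0xc0 vs actual 0xe0

BAD = x1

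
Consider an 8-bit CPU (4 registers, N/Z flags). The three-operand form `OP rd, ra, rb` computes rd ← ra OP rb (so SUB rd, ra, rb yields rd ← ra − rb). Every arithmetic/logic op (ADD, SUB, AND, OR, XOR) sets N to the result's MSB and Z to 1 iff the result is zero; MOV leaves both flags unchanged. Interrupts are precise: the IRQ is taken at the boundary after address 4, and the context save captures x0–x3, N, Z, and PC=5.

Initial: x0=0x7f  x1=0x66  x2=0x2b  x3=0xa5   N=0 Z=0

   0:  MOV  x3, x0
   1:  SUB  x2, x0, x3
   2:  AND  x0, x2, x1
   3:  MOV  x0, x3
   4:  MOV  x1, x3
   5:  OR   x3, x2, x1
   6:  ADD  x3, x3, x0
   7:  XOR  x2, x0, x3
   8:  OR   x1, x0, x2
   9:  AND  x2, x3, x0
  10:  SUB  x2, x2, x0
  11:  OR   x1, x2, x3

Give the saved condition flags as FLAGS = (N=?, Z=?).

FLAGS = (N=0, Z=1)

after  0: x0=0x7f x1=0x66 x2=0x2b x3=0x7f  N=0 Z=0
after  1: x0=0x7f x1=0x66 x2=0x00 x3=0x7f  N=0 Z=1
after  2: x0=0x00 x1=0x66 x2=0x00 x3=0x7f  N=0 Z=1
after  3: x0=0x7f x1=0x66 x2=0x00 x3=0x7f  N=0 Z=1
after  4: x0=0x7f x1=0x7f x2=0x00 x3=0x7f  N=0 Z=1
-- IRQ taken; context saved, return-PC = 5 --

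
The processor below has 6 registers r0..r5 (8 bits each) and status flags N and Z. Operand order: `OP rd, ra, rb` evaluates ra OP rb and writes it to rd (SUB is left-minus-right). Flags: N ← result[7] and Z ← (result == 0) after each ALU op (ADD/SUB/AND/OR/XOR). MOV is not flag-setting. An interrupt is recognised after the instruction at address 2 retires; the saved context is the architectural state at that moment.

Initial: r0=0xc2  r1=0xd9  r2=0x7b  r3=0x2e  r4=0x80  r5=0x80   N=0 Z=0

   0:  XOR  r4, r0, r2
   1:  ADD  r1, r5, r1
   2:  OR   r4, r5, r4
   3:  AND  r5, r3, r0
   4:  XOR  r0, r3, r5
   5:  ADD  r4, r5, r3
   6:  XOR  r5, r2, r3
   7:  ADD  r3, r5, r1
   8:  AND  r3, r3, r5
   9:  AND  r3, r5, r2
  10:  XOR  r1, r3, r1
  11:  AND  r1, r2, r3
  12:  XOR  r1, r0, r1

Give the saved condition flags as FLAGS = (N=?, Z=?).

FLAGS = (N=1, Z=0)

after  0: r0=0xc2 r1=0xd9 r2=0x7b r3=0x2e r4=0xb9 r5=0x80  N=1 Z=0
after  1: r0=0xc2 r1=0x59 r2=0x7b r3=0x2e r4=0xb9 r5=0x80  N=0 Z=0
after  2: r0=0xc2 r1=0x59 r2=0x7b r3=0x2e r4=0xb9 r5=0x80  N=1 Z=0
-- IRQ taken; context saved, return-PC = 3 --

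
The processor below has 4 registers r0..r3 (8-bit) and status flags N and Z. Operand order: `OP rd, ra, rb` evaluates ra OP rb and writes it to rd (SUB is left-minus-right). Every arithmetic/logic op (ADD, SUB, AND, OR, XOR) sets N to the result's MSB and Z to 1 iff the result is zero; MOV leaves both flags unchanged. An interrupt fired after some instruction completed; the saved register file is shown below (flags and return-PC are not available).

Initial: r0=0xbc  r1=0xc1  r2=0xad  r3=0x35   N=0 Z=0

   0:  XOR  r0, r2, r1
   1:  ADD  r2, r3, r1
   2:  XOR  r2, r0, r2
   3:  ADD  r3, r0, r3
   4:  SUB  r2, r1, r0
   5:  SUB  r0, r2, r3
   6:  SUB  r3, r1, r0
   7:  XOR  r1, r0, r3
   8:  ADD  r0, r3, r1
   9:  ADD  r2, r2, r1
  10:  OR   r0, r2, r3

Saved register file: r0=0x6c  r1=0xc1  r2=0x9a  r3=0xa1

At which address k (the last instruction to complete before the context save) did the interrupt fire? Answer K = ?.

after  0: r0=0x6c r1=0xc1 r2=0xad r3=0x35  N=0 Z=0
after  1: r0=0x6c r1=0xc1 r2=0xf6 r3=0x35  N=1 Z=0
after  2: r0=0x6c r1=0xc1 r2=0x9a r3=0x35  N=1 Z=0
after  3: r0=0x6c r1=0xc1 r2=0x9a r3=0xa1  N=1 Z=0
-- IRQ taken; context saved, return-PC = 4 --

K = 3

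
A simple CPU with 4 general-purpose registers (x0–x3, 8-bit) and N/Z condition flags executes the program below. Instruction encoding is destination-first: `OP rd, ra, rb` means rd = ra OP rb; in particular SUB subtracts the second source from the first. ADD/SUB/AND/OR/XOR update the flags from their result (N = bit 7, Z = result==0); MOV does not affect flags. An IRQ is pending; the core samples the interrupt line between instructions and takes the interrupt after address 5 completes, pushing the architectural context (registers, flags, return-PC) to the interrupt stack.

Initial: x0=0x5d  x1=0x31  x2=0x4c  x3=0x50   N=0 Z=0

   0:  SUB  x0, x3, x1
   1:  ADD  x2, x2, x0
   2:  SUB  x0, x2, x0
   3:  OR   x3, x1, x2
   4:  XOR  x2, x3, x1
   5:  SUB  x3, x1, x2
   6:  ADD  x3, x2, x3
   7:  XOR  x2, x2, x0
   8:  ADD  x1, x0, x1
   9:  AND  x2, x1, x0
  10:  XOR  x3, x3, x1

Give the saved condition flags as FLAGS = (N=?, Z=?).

FLAGS = (N=1, Z=0)

after  0: x0=0x1f x1=0x31 x2=0x4c x3=0x50  N=0 Z=0
after  1: x0=0x1f x1=0x31 x2=0x6b x3=0x50  N=0 Z=0
after  2: x0=0x4c x1=0x31 x2=0x6b x3=0x50  N=0 Z=0
after  3: x0=0x4c x1=0x31 x2=0x6b x3=0x7b  N=0 Z=0
after  4: x0=0x4c x1=0x31 x2=0x4a x3=0x7b  N=0 Z=0
after  5: x0=0x4c x1=0x31 x2=0x4a x3=0xe7  N=1 Z=0
-- IRQ taken; context saved, return-PC = 6 --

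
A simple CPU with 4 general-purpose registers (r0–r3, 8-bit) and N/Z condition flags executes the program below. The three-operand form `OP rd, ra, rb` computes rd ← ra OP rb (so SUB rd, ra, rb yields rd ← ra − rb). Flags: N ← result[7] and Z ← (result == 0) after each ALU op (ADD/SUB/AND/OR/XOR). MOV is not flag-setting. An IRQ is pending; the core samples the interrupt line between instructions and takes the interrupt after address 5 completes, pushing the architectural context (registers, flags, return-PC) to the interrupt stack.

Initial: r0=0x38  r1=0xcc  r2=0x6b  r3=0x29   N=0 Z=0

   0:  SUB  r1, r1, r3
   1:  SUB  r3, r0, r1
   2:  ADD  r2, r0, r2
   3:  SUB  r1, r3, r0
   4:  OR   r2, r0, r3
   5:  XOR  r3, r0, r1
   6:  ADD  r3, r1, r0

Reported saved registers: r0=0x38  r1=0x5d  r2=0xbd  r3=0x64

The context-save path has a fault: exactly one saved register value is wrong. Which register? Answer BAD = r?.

BAD = r3

after  0: r0=0x38 r1=0xa3 r2=0x6b r3=0x29  N=1 Z=0
after  1: r0=0x38 r1=0xa3 r2=0x6b r3=0x95  N=1 Z=0
after  2: r0=0x38 r1=0xa3 r2=0xa3 r3=0x95  N=1 Z=0
after  3: r0=0x38 r1=0x5d r2=0xa3 r3=0x95  N=0 Z=0
after  4: r0=0x38 r1=0x5d r2=0xbd r3=0x95  N=1 Z=0
after  5: r0=0x38 r1=0x5d r2=0xbd r3=0x65  N=0 Z=0
-- IRQ taken; context saved, return-PC = 6 --
mismatch: r3: reported 0x64 vs actual 0x65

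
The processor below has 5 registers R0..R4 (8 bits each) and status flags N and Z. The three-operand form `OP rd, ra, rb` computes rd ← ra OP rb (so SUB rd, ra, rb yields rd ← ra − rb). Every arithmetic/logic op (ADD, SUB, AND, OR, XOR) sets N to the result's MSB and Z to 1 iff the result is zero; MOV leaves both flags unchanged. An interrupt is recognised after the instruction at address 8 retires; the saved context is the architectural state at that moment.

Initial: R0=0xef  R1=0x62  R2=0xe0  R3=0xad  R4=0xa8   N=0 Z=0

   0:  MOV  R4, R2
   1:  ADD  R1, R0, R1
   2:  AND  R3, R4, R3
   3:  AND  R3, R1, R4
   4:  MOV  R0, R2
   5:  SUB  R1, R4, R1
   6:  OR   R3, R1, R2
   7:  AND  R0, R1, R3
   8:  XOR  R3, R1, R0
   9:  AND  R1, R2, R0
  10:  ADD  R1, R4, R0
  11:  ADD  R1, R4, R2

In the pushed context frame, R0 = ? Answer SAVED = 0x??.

SAVED = 0x8f

after  0: R0=0xef R1=0x62 R2=0xe0 R3=0xad R4=0xe0  N=0 Z=0
after  1: R0=0xef R1=0x51 R2=0xe0 R3=0xad R4=0xe0  N=0 Z=0
after  2: R0=0xef R1=0x51 R2=0xe0 R3=0xa0 R4=0xe0  N=1 Z=0
after  3: R0=0xef R1=0x51 R2=0xe0 R3=0x40 R4=0xe0  N=0 Z=0
after  4: R0=0xe0 R1=0x51 R2=0xe0 R3=0x40 R4=0xe0  N=0 Z=0
after  5: R0=0xe0 R1=0x8f R2=0xe0 R3=0x40 R4=0xe0  N=1 Z=0
after  6: R0=0xe0 R1=0x8f R2=0xe0 R3=0xef R4=0xe0  N=1 Z=0
after  7: R0=0x8f R1=0x8f R2=0xe0 R3=0xef R4=0xe0  N=1 Z=0
after  8: R0=0x8f R1=0x8f R2=0xe0 R3=0x00 R4=0xe0  N=0 Z=1
-- IRQ taken; context saved, return-PC = 9 --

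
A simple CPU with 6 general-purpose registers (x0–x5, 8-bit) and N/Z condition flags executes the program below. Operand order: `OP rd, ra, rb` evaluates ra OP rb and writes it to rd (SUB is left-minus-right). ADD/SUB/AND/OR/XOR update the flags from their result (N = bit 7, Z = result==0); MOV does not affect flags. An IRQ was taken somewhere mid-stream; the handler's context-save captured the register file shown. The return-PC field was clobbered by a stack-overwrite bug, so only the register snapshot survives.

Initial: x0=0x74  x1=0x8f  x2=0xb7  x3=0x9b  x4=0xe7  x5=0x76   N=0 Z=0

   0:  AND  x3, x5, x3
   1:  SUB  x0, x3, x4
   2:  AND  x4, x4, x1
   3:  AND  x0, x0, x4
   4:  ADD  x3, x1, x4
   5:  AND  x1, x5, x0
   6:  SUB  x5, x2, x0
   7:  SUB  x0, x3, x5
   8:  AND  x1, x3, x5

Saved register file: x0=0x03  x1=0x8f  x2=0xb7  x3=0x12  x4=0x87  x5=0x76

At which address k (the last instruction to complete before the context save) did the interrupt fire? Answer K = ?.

after  0: x0=0x74 x1=0x8f x2=0xb7 x3=0x12 x4=0xe7 x5=0x76  N=0 Z=0
after  1: x0=0x2b x1=0x8f x2=0xb7 x3=0x12 x4=0xe7 x5=0x76  N=0 Z=0
after  2: x0=0x2b x1=0x8f x2=0xb7 x3=0x12 x4=0x87 x5=0x76  N=1 Z=0
after  3: x0=0x03 x1=0x8f x2=0xb7 x3=0x12 x4=0x87 x5=0x76  N=0 Z=0
-- IRQ taken; context saved, return-PC = 4 --

K = 3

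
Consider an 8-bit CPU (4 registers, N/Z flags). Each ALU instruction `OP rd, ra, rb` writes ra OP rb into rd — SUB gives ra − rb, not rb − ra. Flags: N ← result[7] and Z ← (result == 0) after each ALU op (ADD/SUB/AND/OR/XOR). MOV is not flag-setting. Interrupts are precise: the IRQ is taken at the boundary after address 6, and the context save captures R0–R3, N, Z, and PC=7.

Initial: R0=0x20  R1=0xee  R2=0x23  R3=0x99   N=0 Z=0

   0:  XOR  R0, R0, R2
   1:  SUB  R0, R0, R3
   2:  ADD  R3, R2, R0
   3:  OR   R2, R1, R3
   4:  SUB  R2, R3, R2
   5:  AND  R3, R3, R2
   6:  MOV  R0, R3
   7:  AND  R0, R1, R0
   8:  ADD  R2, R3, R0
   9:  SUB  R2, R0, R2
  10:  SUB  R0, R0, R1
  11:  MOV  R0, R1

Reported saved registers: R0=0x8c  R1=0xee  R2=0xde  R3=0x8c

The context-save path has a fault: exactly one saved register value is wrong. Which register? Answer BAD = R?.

after  0: R0=0x03 R1=0xee R2=0x23 R3=0x99  N=0 Z=0
after  1: R0=0x6a R1=0xee R2=0x23 R3=0x99  N=0 Z=0
after  2: R0=0x6a R1=0xee R2=0x23 R3=0x8d  N=1 Z=0
after  3: R0=0x6a R1=0xee R2=0xef R3=0x8d  N=1 Z=0
after  4: R0=0x6a R1=0xee R2=0x9e R3=0x8d  N=1 Z=0
after  5: R0=0x6a R1=0xee R2=0x9e R3=0x8c  N=1 Z=0
after  6: R0=0x8c R1=0xee R2=0x9e R3=0x8c  N=1 Z=0
-- IRQ taken; context saved, return-PC = 7 --
mismatch: R2: reported 0xde vs actual 0x9e

BAD = R2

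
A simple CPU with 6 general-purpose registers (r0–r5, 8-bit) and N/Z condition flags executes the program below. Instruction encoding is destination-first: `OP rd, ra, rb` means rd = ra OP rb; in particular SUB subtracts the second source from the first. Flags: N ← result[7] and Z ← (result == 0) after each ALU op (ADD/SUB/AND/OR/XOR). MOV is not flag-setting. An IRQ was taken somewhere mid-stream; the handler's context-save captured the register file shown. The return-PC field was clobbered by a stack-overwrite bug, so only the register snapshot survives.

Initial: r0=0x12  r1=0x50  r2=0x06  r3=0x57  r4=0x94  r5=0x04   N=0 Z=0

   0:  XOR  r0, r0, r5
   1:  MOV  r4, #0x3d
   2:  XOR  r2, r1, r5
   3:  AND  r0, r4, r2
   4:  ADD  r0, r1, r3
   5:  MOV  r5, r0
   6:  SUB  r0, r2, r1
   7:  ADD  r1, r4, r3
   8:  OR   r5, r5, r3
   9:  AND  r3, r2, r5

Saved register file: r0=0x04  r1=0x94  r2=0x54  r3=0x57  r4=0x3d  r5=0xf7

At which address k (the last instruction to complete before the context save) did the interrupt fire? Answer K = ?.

K = 8

after  0: r0=0x16 r1=0x50 r2=0x06 r3=0x57 r4=0x94 r5=0x04  N=0 Z=0
after  1: r0=0x16 r1=0x50 r2=0x06 r3=0x57 r4=0x3d r5=0x04  N=0 Z=0
after  2: r0=0x16 r1=0x50 r2=0x54 r3=0x57 r4=0x3d r5=0x04  N=0 Z=0
after  3: r0=0x14 r1=0x50 r2=0x54 r3=0x57 r4=0x3d r5=0x04  N=0 Z=0
after  4: r0=0xa7 r1=0x50 r2=0x54 r3=0x57 r4=0x3d r5=0x04  N=1 Z=0
after  5: r0=0xa7 r1=0x50 r2=0x54 r3=0x57 r4=0x3d r5=0xa7  N=1 Z=0
after  6: r0=0x04 r1=0x50 r2=0x54 r3=0x57 r4=0x3d r5=0xa7  N=0 Z=0
after  7: r0=0x04 r1=0x94 r2=0x54 r3=0x57 r4=0x3d r5=0xa7  N=1 Z=0
after  8: r0=0x04 r1=0x94 r2=0x54 r3=0x57 r4=0x3d r5=0xf7  N=1 Z=0
-- IRQ taken; context saved, return-PC = 9 --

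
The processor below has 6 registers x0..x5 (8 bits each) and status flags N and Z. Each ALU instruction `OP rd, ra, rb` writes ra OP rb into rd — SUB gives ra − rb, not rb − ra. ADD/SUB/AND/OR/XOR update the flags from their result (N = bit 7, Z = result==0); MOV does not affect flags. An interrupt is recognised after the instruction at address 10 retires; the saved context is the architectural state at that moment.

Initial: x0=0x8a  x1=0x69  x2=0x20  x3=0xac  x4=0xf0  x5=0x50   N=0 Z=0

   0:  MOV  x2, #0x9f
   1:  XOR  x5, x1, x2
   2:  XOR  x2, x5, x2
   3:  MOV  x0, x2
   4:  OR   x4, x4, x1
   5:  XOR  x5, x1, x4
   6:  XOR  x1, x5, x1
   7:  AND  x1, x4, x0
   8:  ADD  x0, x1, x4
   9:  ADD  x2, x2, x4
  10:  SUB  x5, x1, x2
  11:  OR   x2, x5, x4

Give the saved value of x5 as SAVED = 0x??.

SAVED = 0x07

after  0: x0=0x8a x1=0x69 x2=0x9f x3=0xac x4=0xf0 x5=0x50  N=0 Z=0
after  1: x0=0x8a x1=0x69 x2=0x9f x3=0xac x4=0xf0 x5=0xf6  N=1 Z=0
after  2: x0=0x8a x1=0x69 x2=0x69 x3=0xac x4=0xf0 x5=0xf6  N=0 Z=0
after  3: x0=0x69 x1=0x69 x2=0x69 x3=0xac x4=0xf0 x5=0xf6  N=0 Z=0
after  4: x0=0x69 x1=0x69 x2=0x69 x3=0xac x4=0xf9 x5=0xf6  N=1 Z=0
after  5: x0=0x69 x1=0x69 x2=0x69 x3=0xac x4=0xf9 x5=0x90  N=1 Z=0
after  6: x0=0x69 x1=0xf9 x2=0x69 x3=0xac x4=0xf9 x5=0x90  N=1 Z=0
after  7: x0=0x69 x1=0x69 x2=0x69 x3=0xac x4=0xf9 x5=0x90  N=0 Z=0
after  8: x0=0x62 x1=0x69 x2=0x69 x3=0xac x4=0xf9 x5=0x90  N=0 Z=0
after  9: x0=0x62 x1=0x69 x2=0x62 x3=0xac x4=0xf9 x5=0x90  N=0 Z=0
after 10: x0=0x62 x1=0x69 x2=0x62 x3=0xac x4=0xf9 x5=0x07  N=0 Z=0
-- IRQ taken; context saved, return-PC = 11 --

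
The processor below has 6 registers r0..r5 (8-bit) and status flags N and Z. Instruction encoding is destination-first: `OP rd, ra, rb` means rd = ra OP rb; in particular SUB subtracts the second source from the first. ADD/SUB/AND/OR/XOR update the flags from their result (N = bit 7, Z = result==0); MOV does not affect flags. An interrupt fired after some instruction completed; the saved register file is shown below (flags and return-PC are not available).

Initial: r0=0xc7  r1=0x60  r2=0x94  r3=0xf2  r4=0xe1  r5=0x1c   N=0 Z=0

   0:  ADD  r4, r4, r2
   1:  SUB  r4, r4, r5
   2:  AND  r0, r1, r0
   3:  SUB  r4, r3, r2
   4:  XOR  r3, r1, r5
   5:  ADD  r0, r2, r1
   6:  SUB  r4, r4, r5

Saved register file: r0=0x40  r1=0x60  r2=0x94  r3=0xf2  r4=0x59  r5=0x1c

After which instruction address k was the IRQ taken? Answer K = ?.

K = 2

after  0: r0=0xc7 r1=0x60 r2=0x94 r3=0xf2 r4=0x75 r5=0x1c  N=0 Z=0
after  1: r0=0xc7 r1=0x60 r2=0x94 r3=0xf2 r4=0x59 r5=0x1c  N=0 Z=0
after  2: r0=0x40 r1=0x60 r2=0x94 r3=0xf2 r4=0x59 r5=0x1c  N=0 Z=0
-- IRQ taken; context saved, return-PC = 3 --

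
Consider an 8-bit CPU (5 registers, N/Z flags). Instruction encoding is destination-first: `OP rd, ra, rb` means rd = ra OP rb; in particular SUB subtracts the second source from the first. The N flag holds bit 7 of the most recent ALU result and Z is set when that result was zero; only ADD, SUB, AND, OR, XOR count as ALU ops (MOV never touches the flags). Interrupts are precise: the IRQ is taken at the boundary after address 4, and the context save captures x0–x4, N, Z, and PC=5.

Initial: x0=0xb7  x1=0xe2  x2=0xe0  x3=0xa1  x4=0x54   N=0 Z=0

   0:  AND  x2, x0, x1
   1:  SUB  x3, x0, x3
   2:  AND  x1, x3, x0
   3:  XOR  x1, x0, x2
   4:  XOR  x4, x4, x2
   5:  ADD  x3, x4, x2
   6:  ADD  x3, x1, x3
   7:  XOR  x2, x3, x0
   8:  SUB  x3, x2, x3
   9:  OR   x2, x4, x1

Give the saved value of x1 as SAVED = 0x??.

after  0: x0=0xb7 x1=0xe2 x2=0xa2 x3=0xa1 x4=0x54  N=1 Z=0
after  1: x0=0xb7 x1=0xe2 x2=0xa2 x3=0x16 x4=0x54  N=0 Z=0
after  2: x0=0xb7 x1=0x16 x2=0xa2 x3=0x16 x4=0x54  N=0 Z=0
after  3: x0=0xb7 x1=0x15 x2=0xa2 x3=0x16 x4=0x54  N=0 Z=0
after  4: x0=0xb7 x1=0x15 x2=0xa2 x3=0x16 x4=0xf6  N=1 Z=0
-- IRQ taken; context saved, return-PC = 5 --

SAVED = 0x15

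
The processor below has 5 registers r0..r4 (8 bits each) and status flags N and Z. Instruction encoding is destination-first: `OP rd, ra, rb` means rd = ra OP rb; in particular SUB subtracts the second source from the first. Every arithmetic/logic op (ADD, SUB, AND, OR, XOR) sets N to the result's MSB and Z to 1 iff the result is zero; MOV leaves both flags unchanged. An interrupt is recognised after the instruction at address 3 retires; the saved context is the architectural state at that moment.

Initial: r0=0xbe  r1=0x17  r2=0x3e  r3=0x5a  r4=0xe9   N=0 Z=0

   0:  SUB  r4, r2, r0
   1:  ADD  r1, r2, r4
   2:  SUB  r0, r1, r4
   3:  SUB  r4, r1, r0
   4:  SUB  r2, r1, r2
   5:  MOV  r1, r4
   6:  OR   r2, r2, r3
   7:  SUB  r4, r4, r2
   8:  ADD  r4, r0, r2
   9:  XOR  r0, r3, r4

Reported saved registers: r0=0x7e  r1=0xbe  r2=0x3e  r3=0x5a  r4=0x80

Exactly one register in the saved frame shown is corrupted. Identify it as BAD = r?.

BAD = r0

after  0: r0=0xbe r1=0x17 r2=0x3e r3=0x5a r4=0x80  N=1 Z=0
after  1: r0=0xbe r1=0xbe r2=0x3e r3=0x5a r4=0x80  N=1 Z=0
after  2: r0=0x3e r1=0xbe r2=0x3e r3=0x5a r4=0x80  N=0 Z=0
after  3: r0=0x3e r1=0xbe r2=0x3e r3=0x5a r4=0x80  N=1 Z=0
-- IRQ taken; context saved, return-PC = 4 --
mismatch: r0: reported 0x7e vs actual 0x3e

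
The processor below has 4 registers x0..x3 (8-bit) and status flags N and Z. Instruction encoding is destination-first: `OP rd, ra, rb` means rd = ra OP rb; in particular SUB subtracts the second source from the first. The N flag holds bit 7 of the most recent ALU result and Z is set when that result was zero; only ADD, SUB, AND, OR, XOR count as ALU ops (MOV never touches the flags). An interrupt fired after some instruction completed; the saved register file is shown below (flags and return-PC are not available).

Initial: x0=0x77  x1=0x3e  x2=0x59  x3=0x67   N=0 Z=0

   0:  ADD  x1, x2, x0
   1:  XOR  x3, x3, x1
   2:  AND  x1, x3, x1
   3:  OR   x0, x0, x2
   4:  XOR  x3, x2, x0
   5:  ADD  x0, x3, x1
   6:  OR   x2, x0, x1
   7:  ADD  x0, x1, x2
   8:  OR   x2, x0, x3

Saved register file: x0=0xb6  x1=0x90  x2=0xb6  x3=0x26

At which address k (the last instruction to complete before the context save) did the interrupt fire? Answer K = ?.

K = 6

after  0: x0=0x77 x1=0xd0 x2=0x59 x3=0x67  N=1 Z=0
after  1: x0=0x77 x1=0xd0 x2=0x59 x3=0xb7  N=1 Z=0
after  2: x0=0x77 x1=0x90 x2=0x59 x3=0xb7  N=1 Z=0
after  3: x0=0x7f x1=0x90 x2=0x59 x3=0xb7  N=0 Z=0
after  4: x0=0x7f x1=0x90 x2=0x59 x3=0x26  N=0 Z=0
after  5: x0=0xb6 x1=0x90 x2=0x59 x3=0x26  N=1 Z=0
after  6: x0=0xb6 x1=0x90 x2=0xb6 x3=0x26  N=1 Z=0
-- IRQ taken; context saved, return-PC = 7 --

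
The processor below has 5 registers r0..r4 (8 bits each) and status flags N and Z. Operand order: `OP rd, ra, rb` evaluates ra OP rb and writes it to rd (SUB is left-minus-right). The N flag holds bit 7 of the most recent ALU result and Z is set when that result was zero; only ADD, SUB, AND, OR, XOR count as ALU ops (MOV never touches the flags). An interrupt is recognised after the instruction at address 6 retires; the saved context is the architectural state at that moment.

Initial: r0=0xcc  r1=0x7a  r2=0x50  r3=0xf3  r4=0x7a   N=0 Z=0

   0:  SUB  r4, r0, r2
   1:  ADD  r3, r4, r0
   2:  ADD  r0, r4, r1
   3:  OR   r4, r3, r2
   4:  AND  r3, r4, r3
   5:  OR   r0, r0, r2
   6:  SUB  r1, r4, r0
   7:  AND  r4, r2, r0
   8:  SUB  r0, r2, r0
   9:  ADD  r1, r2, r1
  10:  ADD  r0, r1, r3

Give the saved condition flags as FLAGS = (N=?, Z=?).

after  0: r0=0xcc r1=0x7a r2=0x50 r3=0xf3 r4=0x7c  N=0 Z=0
after  1: r0=0xcc r1=0x7a r2=0x50 r3=0x48 r4=0x7c  N=0 Z=0
after  2: r0=0xf6 r1=0x7a r2=0x50 r3=0x48 r4=0x7c  N=1 Z=0
after  3: r0=0xf6 r1=0x7a r2=0x50 r3=0x48 r4=0x58  N=0 Z=0
after  4: r0=0xf6 r1=0x7a r2=0x50 r3=0x48 r4=0x58  N=0 Z=0
after  5: r0=0xf6 r1=0x7a r2=0x50 r3=0x48 r4=0x58  N=1 Z=0
after  6: r0=0xf6 r1=0x62 r2=0x50 r3=0x48 r4=0x58  N=0 Z=0
-- IRQ taken; context saved, return-PC = 7 --

FLAGS = (N=0, Z=0)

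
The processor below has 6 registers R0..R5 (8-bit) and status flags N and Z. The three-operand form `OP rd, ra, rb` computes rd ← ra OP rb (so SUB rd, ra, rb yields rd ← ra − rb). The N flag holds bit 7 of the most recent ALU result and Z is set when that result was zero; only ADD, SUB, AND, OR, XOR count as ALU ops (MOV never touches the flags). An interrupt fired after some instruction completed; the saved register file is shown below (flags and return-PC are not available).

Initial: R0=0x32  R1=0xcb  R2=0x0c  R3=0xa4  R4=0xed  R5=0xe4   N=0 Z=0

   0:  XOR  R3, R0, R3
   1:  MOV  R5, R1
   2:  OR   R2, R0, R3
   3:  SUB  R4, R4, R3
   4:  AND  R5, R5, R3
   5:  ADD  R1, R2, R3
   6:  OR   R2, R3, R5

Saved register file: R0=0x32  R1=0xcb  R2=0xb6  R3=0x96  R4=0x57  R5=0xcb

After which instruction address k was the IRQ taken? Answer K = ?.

after  0: R0=0x32 R1=0xcb R2=0x0c R3=0x96 R4=0xed R5=0xe4  N=1 Z=0
after  1: R0=0x32 R1=0xcb R2=0x0c R3=0x96 R4=0xed R5=0xcb  N=1 Z=0
after  2: R0=0x32 R1=0xcb R2=0xb6 R3=0x96 R4=0xed R5=0xcb  N=1 Z=0
after  3: R0=0x32 R1=0xcb R2=0xb6 R3=0x96 R4=0x57 R5=0xcb  N=0 Z=0
-- IRQ taken; context saved, return-PC = 4 --

K = 3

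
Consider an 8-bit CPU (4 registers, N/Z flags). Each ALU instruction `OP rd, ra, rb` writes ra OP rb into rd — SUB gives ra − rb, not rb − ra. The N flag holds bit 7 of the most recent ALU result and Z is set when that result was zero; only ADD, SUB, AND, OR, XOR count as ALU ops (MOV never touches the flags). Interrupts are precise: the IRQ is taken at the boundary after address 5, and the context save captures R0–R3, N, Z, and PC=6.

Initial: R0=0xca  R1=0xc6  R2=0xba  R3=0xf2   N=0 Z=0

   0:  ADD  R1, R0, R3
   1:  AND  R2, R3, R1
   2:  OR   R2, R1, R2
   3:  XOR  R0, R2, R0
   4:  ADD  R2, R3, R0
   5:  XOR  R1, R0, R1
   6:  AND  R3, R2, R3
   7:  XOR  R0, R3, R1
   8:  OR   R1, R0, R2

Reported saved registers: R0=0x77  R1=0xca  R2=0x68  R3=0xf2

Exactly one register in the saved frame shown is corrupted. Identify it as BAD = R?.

BAD = R0

after  0: R0=0xca R1=0xbc R2=0xba R3=0xf2  N=1 Z=0
after  1: R0=0xca R1=0xbc R2=0xb0 R3=0xf2  N=1 Z=0
after  2: R0=0xca R1=0xbc R2=0xbc R3=0xf2  N=1 Z=0
after  3: R0=0x76 R1=0xbc R2=0xbc R3=0xf2  N=0 Z=0
after  4: R0=0x76 R1=0xbc R2=0x68 R3=0xf2  N=0 Z=0
after  5: R0=0x76 R1=0xca R2=0x68 R3=0xf2  N=1 Z=0
-- IRQ taken; context saved, return-PC = 6 --
mismatch: R0: reported 0x77 vs actual 0x76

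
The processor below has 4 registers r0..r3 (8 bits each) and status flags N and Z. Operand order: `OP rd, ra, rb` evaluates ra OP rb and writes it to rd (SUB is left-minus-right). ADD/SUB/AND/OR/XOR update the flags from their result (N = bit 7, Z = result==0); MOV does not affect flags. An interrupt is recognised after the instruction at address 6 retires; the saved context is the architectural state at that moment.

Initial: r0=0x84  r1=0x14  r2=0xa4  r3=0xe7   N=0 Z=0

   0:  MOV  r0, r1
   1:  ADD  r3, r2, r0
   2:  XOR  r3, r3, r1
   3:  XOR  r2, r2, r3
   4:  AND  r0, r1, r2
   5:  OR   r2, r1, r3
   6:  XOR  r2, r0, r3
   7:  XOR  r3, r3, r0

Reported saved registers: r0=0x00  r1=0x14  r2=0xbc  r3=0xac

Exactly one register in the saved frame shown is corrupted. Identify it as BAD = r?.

after  0: r0=0x14 r1=0x14 r2=0xa4 r3=0xe7  N=0 Z=0
after  1: r0=0x14 r1=0x14 r2=0xa4 r3=0xb8  N=1 Z=0
after  2: r0=0x14 r1=0x14 r2=0xa4 r3=0xac  N=1 Z=0
after  3: r0=0x14 r1=0x14 r2=0x08 r3=0xac  N=0 Z=0
after  4: r0=0x00 r1=0x14 r2=0x08 r3=0xac  N=0 Z=1
after  5: r0=0x00 r1=0x14 r2=0xbc r3=0xac  N=1 Z=0
after  6: r0=0x00 r1=0x14 r2=0xac r3=0xac  N=1 Z=0
-- IRQ taken; context saved, return-PC = 7 --
mismatch: r2: reported 0xbc vs actual 0xac

BAD = r2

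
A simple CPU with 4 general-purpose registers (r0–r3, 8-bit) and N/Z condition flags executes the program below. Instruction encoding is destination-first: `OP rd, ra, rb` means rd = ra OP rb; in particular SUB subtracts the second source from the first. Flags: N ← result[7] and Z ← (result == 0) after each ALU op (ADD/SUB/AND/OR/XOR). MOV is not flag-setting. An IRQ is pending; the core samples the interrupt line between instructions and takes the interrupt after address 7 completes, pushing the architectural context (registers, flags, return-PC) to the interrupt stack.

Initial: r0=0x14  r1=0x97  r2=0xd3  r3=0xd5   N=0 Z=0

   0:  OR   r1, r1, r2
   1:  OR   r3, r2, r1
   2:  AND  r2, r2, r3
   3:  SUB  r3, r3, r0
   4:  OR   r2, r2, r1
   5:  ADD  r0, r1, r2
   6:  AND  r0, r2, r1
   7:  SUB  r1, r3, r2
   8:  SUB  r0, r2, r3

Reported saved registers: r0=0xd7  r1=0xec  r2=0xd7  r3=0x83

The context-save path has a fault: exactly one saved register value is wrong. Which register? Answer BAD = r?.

after  0: r0=0x14 r1=0xd7 r2=0xd3 r3=0xd5  N=1 Z=0
after  1: r0=0x14 r1=0xd7 r2=0xd3 r3=0xd7  N=1 Z=0
after  2: r0=0x14 r1=0xd7 r2=0xd3 r3=0xd7  N=1 Z=0
after  3: r0=0x14 r1=0xd7 r2=0xd3 r3=0xc3  N=1 Z=0
after  4: r0=0x14 r1=0xd7 r2=0xd7 r3=0xc3  N=1 Z=0
after  5: r0=0xae r1=0xd7 r2=0xd7 r3=0xc3  N=1 Z=0
after  6: r0=0xd7 r1=0xd7 r2=0xd7 r3=0xc3  N=1 Z=0
after  7: r0=0xd7 r1=0xec r2=0xd7 r3=0xc3  N=1 Z=0
-- IRQ taken; context saved, return-PC = 8 --
mismatch: r3: reported 0x83 vs actual 0xc3

BAD = r3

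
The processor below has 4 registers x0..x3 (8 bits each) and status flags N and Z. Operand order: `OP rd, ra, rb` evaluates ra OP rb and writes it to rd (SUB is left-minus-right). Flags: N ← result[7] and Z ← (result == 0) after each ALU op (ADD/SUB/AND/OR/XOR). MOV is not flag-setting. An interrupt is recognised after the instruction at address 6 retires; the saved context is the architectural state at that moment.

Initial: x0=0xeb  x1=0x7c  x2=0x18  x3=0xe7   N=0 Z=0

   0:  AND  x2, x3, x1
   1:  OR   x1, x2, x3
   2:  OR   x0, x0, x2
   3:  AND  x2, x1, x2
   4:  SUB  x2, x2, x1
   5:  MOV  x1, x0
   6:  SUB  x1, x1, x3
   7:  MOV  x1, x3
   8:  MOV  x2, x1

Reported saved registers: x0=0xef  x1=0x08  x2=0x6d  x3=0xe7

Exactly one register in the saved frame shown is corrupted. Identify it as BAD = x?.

BAD = x2

after  0: x0=0xeb x1=0x7c x2=0x64 x3=0xe7  N=0 Z=0
after  1: x0=0xeb x1=0xe7 x2=0x64 x3=0xe7  N=1 Z=0
after  2: x0=0xef x1=0xe7 x2=0x64 x3=0xe7  N=1 Z=0
after  3: x0=0xef x1=0xe7 x2=0x64 x3=0xe7  N=0 Z=0
after  4: x0=0xef x1=0xe7 x2=0x7d x3=0xe7  N=0 Z=0
after  5: x0=0xef x1=0xef x2=0x7d x3=0xe7  N=0 Z=0
after  6: x0=0xef x1=0x08 x2=0x7d x3=0xe7  N=0 Z=0
-- IRQ taken; context saved, return-PC = 7 --
mismatch: x2: reported 0x6d vs actual 0x7d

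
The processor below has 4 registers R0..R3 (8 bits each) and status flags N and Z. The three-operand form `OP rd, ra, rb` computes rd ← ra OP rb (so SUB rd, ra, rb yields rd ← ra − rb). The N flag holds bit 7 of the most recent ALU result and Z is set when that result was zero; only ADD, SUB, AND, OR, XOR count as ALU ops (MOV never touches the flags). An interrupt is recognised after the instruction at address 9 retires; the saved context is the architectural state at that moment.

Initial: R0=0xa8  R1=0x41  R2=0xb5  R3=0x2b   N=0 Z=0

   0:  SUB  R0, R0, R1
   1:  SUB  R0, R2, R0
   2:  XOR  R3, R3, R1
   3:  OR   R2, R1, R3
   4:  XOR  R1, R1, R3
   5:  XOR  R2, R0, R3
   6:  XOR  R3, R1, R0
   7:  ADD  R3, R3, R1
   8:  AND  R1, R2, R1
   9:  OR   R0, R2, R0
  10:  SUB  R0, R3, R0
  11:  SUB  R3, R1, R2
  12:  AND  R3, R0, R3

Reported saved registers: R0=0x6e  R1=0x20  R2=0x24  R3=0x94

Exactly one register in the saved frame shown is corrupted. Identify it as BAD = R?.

BAD = R3

after  0: R0=0x67 R1=0x41 R2=0xb5 R3=0x2b  N=0 Z=0
after  1: R0=0x4e R1=0x41 R2=0xb5 R3=0x2b  N=0 Z=0
after  2: R0=0x4e R1=0x41 R2=0xb5 R3=0x6a  N=0 Z=0
after  3: R0=0x4e R1=0x41 R2=0x6b R3=0x6a  N=0 Z=0
after  4: R0=0x4e R1=0x2b R2=0x6b R3=0x6a  N=0 Z=0
after  5: R0=0x4e R1=0x2b R2=0x24 R3=0x6a  N=0 Z=0
after  6: R0=0x4e R1=0x2b R2=0x24 R3=0x65  N=0 Z=0
after  7: R0=0x4e R1=0x2b R2=0x24 R3=0x90  N=1 Z=0
after  8: R0=0x4e R1=0x20 R2=0x24 R3=0x90  N=0 Z=0
after  9: R0=0x6e R1=0x20 R2=0x24 R3=0x90  N=0 Z=0
-- IRQ taken; context saved, return-PC = 10 --
mismatch: R3: reported 0x94 vs actual 0x90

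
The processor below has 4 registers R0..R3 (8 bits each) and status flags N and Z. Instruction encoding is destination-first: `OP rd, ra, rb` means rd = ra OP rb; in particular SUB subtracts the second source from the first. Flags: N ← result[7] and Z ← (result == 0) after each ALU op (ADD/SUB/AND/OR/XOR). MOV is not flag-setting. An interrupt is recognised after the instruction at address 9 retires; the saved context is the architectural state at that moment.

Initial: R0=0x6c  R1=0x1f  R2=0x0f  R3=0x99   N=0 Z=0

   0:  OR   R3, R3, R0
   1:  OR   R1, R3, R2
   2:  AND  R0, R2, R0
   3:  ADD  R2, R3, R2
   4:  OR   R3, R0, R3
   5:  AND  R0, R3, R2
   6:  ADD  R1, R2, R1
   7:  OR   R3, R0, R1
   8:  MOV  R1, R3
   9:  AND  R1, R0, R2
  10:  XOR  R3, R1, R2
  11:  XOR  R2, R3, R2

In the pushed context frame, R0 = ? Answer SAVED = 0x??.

after  0: R0=0x6c R1=0x1f R2=0x0f R3=0xfd  N=1 Z=0
after  1: R0=0x6c R1=0xff R2=0x0f R3=0xfd  N=1 Z=0
after  2: R0=0x0c R1=0xff R2=0x0f R3=0xfd  N=0 Z=0
after  3: R0=0x0c R1=0xff R2=0x0c R3=0xfd  N=0 Z=0
after  4: R0=0x0c R1=0xff R2=0x0c R3=0xfd  N=1 Z=0
after  5: R0=0x0c R1=0xff R2=0x0c R3=0xfd  N=0 Z=0
after  6: R0=0x0c R1=0x0b R2=0x0c R3=0xfd  N=0 Z=0
after  7: R0=0x0c R1=0x0b R2=0x0c R3=0x0f  N=0 Z=0
after  8: R0=0x0c R1=0x0f R2=0x0c R3=0x0f  N=0 Z=0
after  9: R0=0x0c R1=0x0c R2=0x0c R3=0x0f  N=0 Z=0
-- IRQ taken; context saved, return-PC = 10 --

SAVED = 0x0c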